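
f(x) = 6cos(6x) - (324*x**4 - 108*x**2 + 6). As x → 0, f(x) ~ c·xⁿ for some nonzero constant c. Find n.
6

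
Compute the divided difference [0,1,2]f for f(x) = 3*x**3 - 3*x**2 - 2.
6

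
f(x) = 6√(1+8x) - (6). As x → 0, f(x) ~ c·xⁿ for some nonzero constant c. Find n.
1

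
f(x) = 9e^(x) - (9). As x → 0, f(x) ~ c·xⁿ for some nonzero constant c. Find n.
1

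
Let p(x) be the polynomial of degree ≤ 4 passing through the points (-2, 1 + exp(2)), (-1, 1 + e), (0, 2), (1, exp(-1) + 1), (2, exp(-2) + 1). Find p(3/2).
(35 + 140*e + (-5*exp(2) + 58 + 28*e)*exp(2))*exp(-2)/128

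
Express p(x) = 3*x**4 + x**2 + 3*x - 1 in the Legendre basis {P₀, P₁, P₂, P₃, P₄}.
(-1/15)P₀ + (3)P₁ + (50/21)P₂ + (24/35)P₄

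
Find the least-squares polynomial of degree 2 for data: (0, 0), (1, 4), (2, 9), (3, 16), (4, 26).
1/5 + (12/5)x + x²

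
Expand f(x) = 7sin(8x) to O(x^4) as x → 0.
56*x - 1792*x**3/3 + O(x**4)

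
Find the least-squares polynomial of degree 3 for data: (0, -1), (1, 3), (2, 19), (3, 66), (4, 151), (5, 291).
-53/63 + (61/189)x + (43/63)x² + (59/27)x³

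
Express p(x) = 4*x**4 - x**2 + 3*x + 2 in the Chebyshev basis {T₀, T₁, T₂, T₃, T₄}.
(3)T₀ + (3)T₁ + (3/2)T₂ + (1/2)T₄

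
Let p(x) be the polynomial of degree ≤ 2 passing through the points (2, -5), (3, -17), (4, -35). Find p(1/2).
7/4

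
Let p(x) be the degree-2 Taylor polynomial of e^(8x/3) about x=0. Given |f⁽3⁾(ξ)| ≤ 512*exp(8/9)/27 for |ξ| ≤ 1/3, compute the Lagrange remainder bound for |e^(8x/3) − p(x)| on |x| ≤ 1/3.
256*exp(8/9)/2187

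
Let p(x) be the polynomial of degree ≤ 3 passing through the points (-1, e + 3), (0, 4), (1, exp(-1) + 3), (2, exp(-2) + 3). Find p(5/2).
(-35*e + 35 + (69 - 5*e)*exp(2))*exp(-2)/16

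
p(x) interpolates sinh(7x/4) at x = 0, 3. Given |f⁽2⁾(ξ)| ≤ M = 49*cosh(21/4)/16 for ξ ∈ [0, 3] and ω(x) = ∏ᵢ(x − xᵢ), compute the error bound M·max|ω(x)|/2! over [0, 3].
441*cosh(21/4)/128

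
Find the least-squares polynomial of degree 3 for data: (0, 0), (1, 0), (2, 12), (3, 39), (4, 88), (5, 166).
-10/63 + (-484/189)x + (283/126)x² + (53/54)x³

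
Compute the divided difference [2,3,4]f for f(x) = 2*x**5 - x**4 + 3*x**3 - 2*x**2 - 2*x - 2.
540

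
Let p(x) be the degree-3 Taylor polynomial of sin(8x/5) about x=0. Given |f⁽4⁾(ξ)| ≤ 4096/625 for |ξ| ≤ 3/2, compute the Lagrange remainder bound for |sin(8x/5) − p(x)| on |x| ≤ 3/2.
864/625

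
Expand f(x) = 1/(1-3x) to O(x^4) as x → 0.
1 + 3*x + 9*x**2 + 27*x**3 + O(x**4)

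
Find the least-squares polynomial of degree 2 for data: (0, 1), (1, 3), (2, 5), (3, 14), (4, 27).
54/35 + (-139/70)x + (29/14)x²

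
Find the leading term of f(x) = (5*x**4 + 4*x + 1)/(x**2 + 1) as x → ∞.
5*x**2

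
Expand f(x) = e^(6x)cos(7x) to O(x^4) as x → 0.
1 + 6*x - 13*x**2/2 - 111*x**3 + O(x**4)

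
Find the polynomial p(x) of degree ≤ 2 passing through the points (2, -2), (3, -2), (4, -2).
-2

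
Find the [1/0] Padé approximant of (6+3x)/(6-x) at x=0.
2*x/3 + 1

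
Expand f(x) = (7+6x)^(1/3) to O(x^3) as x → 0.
7**(1/3) + 2*7**(1/3)*x/7 - 4*7**(1/3)*x**2/49 + O(x**3)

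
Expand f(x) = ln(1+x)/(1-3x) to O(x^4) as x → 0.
x + 5*x**2/2 + 47*x**3/6 + O(x**4)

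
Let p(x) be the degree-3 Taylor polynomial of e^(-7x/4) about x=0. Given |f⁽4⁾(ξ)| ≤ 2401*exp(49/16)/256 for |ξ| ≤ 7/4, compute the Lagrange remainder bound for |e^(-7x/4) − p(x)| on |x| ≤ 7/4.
5764801*exp(49/16)/1572864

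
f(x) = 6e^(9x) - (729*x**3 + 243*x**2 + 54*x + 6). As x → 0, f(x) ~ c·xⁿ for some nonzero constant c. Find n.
4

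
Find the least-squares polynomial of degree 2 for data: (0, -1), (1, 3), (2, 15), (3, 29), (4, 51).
-41/35 + (15/7)x + (19/7)x²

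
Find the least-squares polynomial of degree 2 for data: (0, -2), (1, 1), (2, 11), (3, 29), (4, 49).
-12/5 + x + (3)x²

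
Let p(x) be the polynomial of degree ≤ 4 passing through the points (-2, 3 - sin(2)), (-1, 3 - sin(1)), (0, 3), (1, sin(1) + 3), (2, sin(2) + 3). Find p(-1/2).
-5*sin(1)/8 + sin(2)/16 + 3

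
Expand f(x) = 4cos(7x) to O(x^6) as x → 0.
4 - 98*x**2 + 2401*x**4/6 + O(x**6)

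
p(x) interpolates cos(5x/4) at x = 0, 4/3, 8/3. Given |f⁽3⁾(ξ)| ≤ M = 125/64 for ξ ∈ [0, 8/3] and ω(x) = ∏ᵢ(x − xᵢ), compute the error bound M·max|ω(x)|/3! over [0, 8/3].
125*sqrt(3)/729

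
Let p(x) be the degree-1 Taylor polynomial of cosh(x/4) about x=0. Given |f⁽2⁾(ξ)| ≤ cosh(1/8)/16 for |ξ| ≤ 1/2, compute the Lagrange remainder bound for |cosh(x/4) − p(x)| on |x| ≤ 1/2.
cosh(1/8)/128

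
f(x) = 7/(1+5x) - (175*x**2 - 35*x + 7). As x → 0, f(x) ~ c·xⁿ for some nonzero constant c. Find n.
3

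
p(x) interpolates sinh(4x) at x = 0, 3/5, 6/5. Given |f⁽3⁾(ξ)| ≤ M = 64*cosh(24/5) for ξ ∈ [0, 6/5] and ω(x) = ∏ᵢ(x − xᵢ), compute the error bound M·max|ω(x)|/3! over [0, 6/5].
64*sqrt(3)*cosh(24/5)/125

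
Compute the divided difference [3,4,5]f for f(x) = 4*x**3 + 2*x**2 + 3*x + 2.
50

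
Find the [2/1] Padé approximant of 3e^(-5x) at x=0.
(25*x**2/2 - 10*x + 3)/(5*x/3 + 1)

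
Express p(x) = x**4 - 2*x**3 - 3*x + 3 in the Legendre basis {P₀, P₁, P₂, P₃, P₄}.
(16/5)P₀ + (-21/5)P₁ + (4/7)P₂ + (-4/5)P₃ + (8/35)P₄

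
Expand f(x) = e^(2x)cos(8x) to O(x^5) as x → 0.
1 + 2*x - 30*x**2 - 188*x**3/3 + 322*x**4/3 + O(x**5)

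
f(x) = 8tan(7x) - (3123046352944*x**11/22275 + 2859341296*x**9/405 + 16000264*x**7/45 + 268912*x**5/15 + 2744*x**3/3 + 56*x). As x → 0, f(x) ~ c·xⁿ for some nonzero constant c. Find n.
13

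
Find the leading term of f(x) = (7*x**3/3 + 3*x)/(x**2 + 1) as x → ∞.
7*x/3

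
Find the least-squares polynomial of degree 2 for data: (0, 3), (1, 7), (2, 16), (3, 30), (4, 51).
111/35 + (53/70)x + (39/14)x²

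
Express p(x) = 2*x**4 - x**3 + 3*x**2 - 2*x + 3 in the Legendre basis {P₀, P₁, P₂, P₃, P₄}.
(22/5)P₀ + (-13/5)P₁ + (22/7)P₂ + (-2/5)P₃ + (16/35)P₄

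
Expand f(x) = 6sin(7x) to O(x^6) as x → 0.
42*x - 343*x**3 + 16807*x**5/20 + O(x**6)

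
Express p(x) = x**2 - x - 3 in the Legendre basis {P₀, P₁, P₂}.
(-8/3)P₀ - P₁ + (2/3)P₂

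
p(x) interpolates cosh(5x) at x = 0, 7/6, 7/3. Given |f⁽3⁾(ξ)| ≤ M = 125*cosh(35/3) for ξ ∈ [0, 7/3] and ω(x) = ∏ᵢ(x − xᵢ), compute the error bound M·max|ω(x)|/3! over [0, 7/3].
42875*sqrt(3)*cosh(35/3)/5832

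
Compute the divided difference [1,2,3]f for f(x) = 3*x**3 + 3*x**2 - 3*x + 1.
21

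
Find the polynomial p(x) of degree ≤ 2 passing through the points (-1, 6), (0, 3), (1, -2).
-x**2 - 4*x + 3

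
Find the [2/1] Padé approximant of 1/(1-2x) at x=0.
1/(1 - 2*x)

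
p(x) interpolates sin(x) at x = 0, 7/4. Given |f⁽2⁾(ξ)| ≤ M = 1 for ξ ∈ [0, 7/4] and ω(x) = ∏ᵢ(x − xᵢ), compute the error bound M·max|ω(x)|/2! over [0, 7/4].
49/128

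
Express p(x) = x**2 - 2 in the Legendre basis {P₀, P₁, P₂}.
(-5/3)P₀ + (2/3)P₂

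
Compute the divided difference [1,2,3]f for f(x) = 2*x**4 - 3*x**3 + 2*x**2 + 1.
34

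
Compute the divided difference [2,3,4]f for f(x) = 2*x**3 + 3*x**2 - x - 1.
21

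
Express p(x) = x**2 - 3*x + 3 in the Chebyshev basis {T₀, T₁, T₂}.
(7/2)T₀ + (-3)T₁ + (1/2)T₂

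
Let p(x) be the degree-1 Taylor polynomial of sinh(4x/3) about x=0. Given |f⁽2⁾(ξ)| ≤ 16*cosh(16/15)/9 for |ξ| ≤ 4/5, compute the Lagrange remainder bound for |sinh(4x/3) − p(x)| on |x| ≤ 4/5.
128*cosh(16/15)/225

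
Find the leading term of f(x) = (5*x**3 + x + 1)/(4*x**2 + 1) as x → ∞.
5*x/4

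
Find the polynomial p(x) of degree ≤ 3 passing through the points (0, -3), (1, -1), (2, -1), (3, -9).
-x**3 + 2*x**2 + x - 3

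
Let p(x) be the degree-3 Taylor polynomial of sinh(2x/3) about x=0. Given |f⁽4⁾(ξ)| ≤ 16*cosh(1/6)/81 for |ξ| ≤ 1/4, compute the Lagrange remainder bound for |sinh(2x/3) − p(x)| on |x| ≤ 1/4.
cosh(1/6)/31104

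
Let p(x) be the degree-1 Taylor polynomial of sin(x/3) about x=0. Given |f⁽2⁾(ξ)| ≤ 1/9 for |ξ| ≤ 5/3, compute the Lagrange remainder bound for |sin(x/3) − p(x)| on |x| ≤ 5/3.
25/162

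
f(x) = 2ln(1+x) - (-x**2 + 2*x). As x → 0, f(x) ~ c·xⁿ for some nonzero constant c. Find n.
3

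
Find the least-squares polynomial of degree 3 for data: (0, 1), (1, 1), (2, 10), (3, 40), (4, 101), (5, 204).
22/21 + (-25/18)x + (-53/84)x² + (65/36)x³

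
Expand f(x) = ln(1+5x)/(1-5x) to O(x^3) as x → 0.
5*x + 25*x**2/2 + O(x**3)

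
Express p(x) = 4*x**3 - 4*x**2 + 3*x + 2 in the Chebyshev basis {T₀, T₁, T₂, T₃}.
(6)T₁ + (-2)T₂ + T₃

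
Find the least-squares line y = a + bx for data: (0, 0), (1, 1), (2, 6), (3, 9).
a = -4/5, b = 16/5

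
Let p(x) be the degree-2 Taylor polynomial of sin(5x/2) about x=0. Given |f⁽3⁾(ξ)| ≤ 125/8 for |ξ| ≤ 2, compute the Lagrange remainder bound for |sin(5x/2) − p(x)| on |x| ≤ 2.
125/6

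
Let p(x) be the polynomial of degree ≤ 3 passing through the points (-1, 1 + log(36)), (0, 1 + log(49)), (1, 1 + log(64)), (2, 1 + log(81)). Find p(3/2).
1 + log(96*2**(3/4)*21**(3/8)/7)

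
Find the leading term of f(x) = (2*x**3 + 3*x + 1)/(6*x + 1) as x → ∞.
x**2/3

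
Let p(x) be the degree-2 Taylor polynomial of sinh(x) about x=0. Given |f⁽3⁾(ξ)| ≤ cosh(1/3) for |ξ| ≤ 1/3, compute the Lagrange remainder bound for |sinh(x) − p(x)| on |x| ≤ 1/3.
cosh(1/3)/162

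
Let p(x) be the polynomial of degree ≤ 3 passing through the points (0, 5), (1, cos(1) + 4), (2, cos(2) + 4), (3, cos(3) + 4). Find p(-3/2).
-189*cos(1)/16 + 135*cos(2)/16 - 35*cos(3)/16 + 169/16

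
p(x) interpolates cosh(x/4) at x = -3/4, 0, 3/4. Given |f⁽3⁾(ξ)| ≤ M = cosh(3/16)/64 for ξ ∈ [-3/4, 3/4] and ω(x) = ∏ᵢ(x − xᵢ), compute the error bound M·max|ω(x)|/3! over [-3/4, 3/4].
sqrt(3)*cosh(3/16)/4096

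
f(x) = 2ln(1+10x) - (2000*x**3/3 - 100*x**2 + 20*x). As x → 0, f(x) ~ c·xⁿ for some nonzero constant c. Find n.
4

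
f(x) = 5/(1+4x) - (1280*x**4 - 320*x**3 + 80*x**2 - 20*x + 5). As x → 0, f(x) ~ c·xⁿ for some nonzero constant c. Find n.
5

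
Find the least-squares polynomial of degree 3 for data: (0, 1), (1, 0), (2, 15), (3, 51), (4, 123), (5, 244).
2/3 + (-239/126)x + (8/21)x² + (35/18)x³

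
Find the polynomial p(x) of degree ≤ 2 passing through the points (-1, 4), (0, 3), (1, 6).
2*x**2 + x + 3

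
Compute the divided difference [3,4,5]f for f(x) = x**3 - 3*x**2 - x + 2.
9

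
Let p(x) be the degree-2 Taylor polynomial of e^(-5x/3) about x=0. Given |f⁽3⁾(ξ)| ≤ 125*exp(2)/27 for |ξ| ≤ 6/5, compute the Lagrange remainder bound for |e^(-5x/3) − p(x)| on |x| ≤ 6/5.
4*exp(2)/3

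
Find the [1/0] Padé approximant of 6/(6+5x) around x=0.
1 - 5*x/6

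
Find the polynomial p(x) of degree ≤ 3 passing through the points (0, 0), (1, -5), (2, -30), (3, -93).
-3*x**3 - x**2 - x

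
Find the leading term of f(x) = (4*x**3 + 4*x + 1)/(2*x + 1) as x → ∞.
2*x**2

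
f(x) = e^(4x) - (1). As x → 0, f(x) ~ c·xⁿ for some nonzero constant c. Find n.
1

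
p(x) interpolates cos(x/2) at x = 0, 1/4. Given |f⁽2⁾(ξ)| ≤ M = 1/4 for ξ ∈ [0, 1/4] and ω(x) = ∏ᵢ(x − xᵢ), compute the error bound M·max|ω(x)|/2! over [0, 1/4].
1/512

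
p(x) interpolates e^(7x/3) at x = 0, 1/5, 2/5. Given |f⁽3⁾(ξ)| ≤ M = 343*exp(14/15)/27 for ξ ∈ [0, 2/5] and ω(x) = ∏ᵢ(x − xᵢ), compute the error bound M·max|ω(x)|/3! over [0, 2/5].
343*sqrt(3)*exp(14/15)/91125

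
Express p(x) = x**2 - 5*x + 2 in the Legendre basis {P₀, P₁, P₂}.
(7/3)P₀ + (-5)P₁ + (2/3)P₂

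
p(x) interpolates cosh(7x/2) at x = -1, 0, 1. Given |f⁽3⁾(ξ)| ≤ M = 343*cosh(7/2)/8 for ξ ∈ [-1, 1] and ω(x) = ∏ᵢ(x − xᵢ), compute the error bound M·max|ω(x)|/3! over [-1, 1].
343*sqrt(3)*cosh(7/2)/216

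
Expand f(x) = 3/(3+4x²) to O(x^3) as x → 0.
1 - 4*x**2/3 + O(x**3)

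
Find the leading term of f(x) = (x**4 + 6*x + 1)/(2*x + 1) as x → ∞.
x**3/2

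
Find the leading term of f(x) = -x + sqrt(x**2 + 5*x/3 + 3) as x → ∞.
5/6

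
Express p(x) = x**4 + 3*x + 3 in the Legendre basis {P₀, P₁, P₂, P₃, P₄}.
(16/5)P₀ + (3)P₁ + (4/7)P₂ + (8/35)P₄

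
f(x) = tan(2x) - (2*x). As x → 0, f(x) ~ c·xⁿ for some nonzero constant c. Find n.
3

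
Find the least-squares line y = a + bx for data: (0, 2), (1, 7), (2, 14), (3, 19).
a = 9/5, b = 29/5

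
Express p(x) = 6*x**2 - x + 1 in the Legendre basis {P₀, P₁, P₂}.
(3)P₀ - P₁ + (4)P₂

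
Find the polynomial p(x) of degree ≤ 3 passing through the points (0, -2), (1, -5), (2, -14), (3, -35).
-x**3 - 2*x - 2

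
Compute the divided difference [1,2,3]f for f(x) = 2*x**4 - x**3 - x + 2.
44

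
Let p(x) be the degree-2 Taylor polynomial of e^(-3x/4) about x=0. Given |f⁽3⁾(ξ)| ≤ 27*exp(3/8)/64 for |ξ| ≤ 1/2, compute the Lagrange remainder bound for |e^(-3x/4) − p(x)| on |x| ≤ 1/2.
9*exp(3/8)/1024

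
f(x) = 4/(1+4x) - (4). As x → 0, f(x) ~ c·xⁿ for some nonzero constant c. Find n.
1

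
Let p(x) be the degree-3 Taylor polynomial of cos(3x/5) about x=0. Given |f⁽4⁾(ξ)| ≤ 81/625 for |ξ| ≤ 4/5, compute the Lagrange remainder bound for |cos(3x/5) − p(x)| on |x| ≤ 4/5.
864/390625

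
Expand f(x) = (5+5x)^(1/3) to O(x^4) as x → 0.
5**(1/3) + 5**(1/3)*x/3 - 5**(1/3)*x**2/9 + 5*5**(1/3)*x**3/81 + O(x**4)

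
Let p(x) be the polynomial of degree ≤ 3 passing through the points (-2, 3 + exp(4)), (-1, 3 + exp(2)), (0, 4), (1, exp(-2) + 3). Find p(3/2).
((-5*exp(4) + 13 + 21*exp(2))*exp(2) + 35)*exp(-2)/16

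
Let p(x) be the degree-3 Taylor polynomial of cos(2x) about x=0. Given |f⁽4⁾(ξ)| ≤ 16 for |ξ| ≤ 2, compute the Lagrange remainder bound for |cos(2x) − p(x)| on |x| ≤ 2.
32/3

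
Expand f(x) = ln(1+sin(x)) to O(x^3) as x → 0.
x - x**2/2 + O(x**3)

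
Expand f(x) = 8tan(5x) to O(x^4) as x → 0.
40*x + 1000*x**3/3 + O(x**4)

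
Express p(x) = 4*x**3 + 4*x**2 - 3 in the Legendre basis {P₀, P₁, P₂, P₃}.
(-5/3)P₀ + (12/5)P₁ + (8/3)P₂ + (8/5)P₃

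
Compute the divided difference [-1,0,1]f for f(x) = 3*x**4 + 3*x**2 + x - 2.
6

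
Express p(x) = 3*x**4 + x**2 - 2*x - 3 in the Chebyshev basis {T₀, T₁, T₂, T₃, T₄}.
(-11/8)T₀ + (-2)T₁ + (2)T₂ + (3/8)T₄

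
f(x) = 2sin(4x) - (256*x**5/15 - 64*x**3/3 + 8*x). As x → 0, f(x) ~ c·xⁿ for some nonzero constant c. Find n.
7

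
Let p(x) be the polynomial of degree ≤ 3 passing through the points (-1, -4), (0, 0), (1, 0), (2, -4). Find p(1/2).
1/2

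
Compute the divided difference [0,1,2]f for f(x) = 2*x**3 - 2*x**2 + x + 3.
4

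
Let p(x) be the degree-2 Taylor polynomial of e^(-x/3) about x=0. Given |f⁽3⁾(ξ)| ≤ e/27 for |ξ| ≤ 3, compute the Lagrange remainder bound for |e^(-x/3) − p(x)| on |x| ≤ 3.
e/6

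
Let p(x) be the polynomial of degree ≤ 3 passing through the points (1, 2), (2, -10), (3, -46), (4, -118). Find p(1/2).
11/4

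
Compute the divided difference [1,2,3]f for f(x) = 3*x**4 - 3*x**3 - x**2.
56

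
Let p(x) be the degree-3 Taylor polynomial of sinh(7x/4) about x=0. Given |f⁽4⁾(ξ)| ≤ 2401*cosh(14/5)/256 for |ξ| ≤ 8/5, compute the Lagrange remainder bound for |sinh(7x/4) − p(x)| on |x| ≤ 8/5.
4802*cosh(14/5)/1875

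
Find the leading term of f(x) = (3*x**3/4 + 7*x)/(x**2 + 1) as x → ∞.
3*x/4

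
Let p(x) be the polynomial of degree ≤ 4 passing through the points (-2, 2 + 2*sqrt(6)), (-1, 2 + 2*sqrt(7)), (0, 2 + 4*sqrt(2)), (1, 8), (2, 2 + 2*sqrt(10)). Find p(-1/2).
-5*sqrt(6)/64 + 3*sqrt(10)/64 + 17/16 + 15*sqrt(7)/16 + 45*sqrt(2)/16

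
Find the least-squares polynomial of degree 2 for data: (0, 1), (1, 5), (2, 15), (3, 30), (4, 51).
34/35 + (19/14)x + (39/14)x²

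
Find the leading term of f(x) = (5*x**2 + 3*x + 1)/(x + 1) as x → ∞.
5*x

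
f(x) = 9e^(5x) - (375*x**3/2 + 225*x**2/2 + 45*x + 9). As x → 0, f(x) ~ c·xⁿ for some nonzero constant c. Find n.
4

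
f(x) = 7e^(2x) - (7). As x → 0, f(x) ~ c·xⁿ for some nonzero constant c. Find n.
1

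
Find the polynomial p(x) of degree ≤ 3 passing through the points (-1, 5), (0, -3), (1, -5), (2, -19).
-3*x**3 + 3*x**2 - 2*x - 3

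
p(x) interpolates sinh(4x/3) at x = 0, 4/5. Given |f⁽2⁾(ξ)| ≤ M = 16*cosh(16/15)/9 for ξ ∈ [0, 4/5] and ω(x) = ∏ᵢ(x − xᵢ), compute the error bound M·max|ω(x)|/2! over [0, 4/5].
32*cosh(16/15)/225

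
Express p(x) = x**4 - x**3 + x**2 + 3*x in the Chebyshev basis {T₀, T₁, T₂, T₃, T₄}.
(7/8)T₀ + (9/4)T₁ + T₂ + (-1/4)T₃ + (1/8)T₄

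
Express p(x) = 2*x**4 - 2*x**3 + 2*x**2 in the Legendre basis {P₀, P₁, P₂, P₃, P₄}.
(16/15)P₀ + (-6/5)P₁ + (52/21)P₂ + (-4/5)P₃ + (16/35)P₄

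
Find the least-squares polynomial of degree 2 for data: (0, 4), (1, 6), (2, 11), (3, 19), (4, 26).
128/35 + (139/70)x + (13/14)x²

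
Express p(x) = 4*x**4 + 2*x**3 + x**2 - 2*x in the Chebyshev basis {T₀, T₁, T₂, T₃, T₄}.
(2)T₀ + (-1/2)T₁ + (5/2)T₂ + (1/2)T₃ + (1/2)T₄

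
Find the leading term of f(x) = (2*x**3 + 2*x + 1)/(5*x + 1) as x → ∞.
2*x**2/5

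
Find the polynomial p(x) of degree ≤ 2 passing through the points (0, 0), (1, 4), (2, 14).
3*x**2 + x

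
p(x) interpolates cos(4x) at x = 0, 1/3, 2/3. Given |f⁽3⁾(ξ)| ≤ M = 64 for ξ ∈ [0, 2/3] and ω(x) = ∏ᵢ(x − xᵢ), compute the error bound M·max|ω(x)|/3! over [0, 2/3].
64*sqrt(3)/729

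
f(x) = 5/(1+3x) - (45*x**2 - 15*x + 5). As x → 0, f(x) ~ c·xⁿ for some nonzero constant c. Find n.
3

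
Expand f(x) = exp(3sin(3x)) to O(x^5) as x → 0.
1 + 9*x + 81*x**2/2 + 108*x**3 + 1215*x**4/8 + O(x**5)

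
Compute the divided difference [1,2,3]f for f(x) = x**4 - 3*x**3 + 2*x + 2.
7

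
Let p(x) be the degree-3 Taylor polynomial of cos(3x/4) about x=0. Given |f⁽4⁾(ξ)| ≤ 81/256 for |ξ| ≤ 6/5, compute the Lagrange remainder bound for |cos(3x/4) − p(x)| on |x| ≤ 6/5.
2187/80000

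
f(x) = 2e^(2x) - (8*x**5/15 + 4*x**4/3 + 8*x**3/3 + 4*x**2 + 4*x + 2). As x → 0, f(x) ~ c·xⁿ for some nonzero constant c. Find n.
6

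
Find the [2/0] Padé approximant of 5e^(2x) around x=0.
10*x**2 + 10*x + 5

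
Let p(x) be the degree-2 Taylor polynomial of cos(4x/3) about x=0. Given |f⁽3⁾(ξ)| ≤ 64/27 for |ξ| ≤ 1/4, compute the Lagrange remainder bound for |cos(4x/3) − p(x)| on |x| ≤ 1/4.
1/162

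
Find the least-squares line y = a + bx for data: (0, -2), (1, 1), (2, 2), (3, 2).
a = -6/5, b = 13/10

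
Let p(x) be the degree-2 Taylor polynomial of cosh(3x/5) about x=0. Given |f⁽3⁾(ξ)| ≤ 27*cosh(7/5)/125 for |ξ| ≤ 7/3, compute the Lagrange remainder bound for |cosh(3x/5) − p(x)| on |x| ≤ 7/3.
343*cosh(7/5)/750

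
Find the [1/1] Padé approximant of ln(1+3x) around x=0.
3*x/(3*x/2 + 1)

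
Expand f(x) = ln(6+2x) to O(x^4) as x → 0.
log(6) + x/3 - x**2/18 + x**3/81 + O(x**4)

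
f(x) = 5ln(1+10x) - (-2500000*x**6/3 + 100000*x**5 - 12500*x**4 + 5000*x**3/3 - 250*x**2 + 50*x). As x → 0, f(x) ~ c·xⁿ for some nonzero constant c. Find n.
7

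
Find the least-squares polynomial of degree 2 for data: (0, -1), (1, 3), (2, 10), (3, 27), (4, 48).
-5/7 + (-13/35)x + (22/7)x²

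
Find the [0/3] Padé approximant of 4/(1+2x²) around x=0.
4/(2*x**2 + 1)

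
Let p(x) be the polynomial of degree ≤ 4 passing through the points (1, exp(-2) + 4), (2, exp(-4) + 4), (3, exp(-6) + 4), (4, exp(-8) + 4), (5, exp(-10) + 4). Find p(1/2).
(-420*exp(6) - 180*exp(2) + 35 + 378*exp(4) + 315*exp(8) + 512*exp(10))*exp(-10)/128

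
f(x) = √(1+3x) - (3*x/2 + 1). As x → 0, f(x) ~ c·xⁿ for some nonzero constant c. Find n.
2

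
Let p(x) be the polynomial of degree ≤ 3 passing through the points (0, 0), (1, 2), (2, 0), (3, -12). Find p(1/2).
9/8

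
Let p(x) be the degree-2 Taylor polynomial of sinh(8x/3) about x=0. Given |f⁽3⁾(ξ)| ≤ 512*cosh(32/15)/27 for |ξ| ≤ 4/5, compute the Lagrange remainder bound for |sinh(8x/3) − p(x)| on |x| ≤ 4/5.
16384*cosh(32/15)/10125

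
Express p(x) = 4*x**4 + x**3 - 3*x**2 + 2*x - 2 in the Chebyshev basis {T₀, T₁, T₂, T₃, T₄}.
(-2)T₀ + (11/4)T₁ + (1/2)T₂ + (1/4)T₃ + (1/2)T₄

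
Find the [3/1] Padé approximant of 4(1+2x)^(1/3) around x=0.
(-32*x**3/81 + 16*x**2/9 + 8*x + 4)/(4*x/3 + 1)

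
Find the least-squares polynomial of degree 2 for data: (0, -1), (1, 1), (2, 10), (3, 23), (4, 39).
-10/7 + (37/35)x + (16/7)x²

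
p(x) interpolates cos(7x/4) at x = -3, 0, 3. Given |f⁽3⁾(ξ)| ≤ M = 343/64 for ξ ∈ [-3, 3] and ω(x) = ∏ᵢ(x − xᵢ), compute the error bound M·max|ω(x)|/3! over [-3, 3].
343*sqrt(3)/64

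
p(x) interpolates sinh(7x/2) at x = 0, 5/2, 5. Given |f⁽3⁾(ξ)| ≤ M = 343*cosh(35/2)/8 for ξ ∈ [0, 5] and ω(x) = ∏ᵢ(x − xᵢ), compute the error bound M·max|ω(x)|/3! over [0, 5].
42875*sqrt(3)*cosh(35/2)/1728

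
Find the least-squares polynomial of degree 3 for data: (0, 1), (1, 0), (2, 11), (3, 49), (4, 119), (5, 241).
58/63 + (-593/189)x + (67/252)x² + (215/108)x³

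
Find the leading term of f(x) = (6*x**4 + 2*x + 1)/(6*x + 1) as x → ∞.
x**3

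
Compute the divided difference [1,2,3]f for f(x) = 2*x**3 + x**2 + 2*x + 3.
13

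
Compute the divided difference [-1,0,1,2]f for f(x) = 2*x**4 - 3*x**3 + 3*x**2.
1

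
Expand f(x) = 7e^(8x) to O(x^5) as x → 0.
7 + 56*x + 224*x**2 + 1792*x**3/3 + 3584*x**4/3 + O(x**5)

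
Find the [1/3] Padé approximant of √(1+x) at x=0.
(7*x/8 + 1)/(x**3/64 - x**2/16 + 3*x/8 + 1)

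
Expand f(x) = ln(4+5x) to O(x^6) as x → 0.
log(4) + 5*x/4 - 25*x**2/32 + 125*x**3/192 - 625*x**4/1024 + 625*x**5/1024 + O(x**6)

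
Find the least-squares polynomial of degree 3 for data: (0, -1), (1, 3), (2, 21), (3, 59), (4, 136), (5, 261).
-151/126 + (391/108)x + (-47/63)x² + (227/108)x³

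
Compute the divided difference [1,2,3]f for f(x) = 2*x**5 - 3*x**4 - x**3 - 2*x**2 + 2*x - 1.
97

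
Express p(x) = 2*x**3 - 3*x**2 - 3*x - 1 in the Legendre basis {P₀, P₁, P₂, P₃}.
(-2)P₀ + (-9/5)P₁ + (-2)P₂ + (4/5)P₃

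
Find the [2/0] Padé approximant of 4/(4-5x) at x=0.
25*x**2/16 + 5*x/4 + 1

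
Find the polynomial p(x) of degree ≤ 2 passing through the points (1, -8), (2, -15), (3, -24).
-x**2 - 4*x - 3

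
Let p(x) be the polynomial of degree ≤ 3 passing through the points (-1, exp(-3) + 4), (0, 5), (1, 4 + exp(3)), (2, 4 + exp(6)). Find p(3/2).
(1 + (59 + 15*exp(3) + 5*exp(6))*exp(3))*exp(-3)/16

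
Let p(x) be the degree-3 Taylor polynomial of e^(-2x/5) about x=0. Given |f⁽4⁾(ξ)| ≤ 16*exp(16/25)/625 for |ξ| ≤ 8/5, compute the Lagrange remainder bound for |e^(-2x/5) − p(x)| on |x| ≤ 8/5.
8192*exp(16/25)/1171875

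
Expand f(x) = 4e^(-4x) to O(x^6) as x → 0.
4 - 16*x + 32*x**2 - 128*x**3/3 + 128*x**4/3 - 512*x**5/15 + O(x**6)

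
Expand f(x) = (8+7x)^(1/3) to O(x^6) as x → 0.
2 + 7*x/12 - 49*x**2/288 + 1715*x**3/20736 - 12005*x**4/248832 + 184877*x**5/5971968 + O(x**6)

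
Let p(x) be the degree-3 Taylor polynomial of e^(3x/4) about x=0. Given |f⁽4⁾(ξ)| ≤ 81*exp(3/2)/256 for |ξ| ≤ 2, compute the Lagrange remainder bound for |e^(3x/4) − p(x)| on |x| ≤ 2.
27*exp(3/2)/128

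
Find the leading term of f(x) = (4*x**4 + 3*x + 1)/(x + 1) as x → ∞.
4*x**3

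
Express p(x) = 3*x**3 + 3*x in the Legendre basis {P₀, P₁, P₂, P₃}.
(24/5)P₁ + (6/5)P₃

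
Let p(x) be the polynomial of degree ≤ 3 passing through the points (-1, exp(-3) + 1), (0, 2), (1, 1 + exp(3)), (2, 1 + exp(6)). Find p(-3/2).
((-5*exp(6) - 19 + 21*exp(3))*exp(3) + 35)*exp(-3)/16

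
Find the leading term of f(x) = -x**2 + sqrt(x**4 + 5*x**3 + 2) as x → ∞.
5*x/2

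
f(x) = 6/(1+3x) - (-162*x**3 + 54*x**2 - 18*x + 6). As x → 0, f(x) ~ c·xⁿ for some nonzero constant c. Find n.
4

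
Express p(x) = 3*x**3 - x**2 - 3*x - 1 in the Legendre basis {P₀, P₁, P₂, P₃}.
(-4/3)P₀ + (-6/5)P₁ + (-2/3)P₂ + (6/5)P₃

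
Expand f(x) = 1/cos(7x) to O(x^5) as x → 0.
1 + 49*x**2/2 + 12005*x**4/24 + O(x**5)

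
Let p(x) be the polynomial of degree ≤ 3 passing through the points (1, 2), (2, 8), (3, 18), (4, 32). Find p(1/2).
1/2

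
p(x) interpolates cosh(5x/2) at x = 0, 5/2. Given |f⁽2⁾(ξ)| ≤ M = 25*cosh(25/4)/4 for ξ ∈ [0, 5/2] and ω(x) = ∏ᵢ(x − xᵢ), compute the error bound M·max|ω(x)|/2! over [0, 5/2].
625*cosh(25/4)/128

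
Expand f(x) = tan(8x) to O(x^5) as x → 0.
8*x + 512*x**3/3 + O(x**5)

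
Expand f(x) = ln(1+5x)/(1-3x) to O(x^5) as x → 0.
5*x + 5*x**2/2 + 295*x**3/6 - 35*x**4/4 + O(x**5)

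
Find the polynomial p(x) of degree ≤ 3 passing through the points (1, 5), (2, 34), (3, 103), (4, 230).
3*x**3 + 2*x**2 + 2*x - 2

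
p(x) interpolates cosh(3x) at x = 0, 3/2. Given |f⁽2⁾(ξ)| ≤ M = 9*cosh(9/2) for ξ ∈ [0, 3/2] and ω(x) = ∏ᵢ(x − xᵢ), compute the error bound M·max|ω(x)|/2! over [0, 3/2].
81*cosh(9/2)/32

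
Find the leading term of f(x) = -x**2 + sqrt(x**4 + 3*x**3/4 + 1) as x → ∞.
3*x/8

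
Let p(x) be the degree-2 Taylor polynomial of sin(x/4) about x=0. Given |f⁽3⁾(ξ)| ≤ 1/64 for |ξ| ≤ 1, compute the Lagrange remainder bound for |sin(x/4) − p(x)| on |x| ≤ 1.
1/384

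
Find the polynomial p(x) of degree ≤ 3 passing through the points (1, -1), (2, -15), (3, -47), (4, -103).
-x**3 - 3*x**2 + 2*x + 1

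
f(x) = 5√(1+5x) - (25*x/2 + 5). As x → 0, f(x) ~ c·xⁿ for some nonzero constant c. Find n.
2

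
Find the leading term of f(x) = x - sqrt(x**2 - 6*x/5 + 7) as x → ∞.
3/5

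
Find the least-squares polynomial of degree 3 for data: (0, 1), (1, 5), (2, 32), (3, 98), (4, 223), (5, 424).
59/63 + (-136/189)x + (509/252)x² + (325/108)x³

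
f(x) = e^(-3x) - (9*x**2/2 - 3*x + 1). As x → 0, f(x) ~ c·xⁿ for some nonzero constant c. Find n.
3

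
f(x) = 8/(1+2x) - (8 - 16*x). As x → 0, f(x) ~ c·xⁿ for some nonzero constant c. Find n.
2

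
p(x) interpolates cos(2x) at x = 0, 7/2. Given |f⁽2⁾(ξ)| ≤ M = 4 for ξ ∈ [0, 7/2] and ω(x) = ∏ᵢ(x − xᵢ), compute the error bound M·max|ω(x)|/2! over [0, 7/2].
49/8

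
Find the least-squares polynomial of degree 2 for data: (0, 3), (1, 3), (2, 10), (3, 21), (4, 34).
87/35 + (-4/7)x + (15/7)x²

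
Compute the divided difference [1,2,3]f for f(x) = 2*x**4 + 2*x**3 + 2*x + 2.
62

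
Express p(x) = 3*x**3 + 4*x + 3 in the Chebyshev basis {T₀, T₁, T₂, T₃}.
(3)T₀ + (25/4)T₁ + (3/4)T₃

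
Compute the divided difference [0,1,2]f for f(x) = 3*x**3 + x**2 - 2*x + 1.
10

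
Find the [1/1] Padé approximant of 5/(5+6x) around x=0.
1/(6*x/5 + 1)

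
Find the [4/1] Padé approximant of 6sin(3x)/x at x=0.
243*x**4/20 - 27*x**2 + 18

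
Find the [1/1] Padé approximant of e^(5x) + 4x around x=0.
(137*x/18 + 1)/(1 - 25*x/18)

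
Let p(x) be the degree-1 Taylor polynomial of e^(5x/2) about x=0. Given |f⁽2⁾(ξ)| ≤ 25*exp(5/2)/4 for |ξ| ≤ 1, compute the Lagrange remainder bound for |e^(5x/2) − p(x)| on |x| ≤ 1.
25*exp(5/2)/8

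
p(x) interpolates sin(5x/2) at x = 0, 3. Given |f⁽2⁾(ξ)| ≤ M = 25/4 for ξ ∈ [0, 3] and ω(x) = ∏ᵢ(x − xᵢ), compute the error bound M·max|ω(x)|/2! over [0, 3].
225/32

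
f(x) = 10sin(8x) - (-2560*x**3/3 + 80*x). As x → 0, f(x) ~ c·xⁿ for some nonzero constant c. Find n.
5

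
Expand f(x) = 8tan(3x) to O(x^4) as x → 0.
24*x + 72*x**3 + O(x**4)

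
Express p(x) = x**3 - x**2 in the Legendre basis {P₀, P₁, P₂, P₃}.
(-1/3)P₀ + (3/5)P₁ + (-2/3)P₂ + (2/5)P₃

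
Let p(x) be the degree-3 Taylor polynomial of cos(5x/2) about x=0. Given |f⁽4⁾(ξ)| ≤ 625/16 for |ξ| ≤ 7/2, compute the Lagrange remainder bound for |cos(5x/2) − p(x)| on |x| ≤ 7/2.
1500625/6144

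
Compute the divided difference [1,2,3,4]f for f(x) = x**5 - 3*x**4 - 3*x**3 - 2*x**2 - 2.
32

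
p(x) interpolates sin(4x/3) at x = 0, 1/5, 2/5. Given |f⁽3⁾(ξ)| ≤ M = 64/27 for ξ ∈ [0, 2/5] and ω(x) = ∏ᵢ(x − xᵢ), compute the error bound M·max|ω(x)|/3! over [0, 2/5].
64*sqrt(3)/91125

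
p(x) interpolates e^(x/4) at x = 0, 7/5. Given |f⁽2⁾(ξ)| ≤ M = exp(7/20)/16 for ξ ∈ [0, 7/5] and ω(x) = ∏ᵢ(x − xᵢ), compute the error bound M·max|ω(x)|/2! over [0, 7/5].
49*exp(7/20)/3200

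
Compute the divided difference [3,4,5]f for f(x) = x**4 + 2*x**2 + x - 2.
99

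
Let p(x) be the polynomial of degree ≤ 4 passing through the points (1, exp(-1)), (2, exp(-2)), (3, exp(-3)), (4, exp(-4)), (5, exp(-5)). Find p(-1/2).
(-2772*exp(3) - 1540*e + 315 + 2970*exp(2) + 1155*exp(4))*exp(-5)/128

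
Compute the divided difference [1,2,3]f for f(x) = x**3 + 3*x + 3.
6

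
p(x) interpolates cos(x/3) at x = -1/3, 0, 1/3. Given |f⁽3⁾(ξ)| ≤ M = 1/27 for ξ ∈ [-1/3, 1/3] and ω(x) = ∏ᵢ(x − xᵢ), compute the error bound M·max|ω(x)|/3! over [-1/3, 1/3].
sqrt(3)/19683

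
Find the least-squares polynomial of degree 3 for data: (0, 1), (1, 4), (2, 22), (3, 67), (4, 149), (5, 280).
64/63 + (-200/189)x + (19/9)x² + (50/27)x³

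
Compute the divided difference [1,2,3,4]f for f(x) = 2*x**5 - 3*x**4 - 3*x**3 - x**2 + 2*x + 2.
97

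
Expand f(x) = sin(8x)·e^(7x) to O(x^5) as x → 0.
8*x + 56*x**2 + 332*x**3/3 - 140*x**4 + O(x**5)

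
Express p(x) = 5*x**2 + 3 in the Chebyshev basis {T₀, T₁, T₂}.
(11/2)T₀ + (5/2)T₂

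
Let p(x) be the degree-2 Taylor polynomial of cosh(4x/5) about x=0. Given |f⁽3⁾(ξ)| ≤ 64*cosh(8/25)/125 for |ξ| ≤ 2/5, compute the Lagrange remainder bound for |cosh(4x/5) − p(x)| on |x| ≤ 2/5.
256*cosh(8/25)/46875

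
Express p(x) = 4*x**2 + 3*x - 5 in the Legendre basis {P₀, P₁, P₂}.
(-11/3)P₀ + (3)P₁ + (8/3)P₂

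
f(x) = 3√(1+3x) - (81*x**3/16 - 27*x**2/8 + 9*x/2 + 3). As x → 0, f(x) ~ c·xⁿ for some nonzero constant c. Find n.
4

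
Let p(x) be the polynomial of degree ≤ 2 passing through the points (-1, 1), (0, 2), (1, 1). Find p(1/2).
7/4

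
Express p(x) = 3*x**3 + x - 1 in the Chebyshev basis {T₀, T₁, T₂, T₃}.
-T₀ + (13/4)T₁ + (3/4)T₃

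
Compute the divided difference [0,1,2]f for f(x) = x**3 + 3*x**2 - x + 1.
6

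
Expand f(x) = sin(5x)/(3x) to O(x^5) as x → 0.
5/3 - 125*x**2/18 + 625*x**4/72 + O(x**5)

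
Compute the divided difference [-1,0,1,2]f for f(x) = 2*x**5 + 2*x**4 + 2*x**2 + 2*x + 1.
14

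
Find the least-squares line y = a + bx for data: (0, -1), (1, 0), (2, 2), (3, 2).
a = -9/10, b = 11/10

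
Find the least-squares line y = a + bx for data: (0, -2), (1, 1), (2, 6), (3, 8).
a = -2, b = 7/2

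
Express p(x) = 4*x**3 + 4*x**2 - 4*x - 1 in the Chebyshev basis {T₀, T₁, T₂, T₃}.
T₀ - T₁ + (2)T₂ + T₃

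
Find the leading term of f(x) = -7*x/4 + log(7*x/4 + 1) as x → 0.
-49*x**2/32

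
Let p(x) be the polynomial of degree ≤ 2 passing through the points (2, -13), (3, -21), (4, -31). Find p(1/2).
-19/4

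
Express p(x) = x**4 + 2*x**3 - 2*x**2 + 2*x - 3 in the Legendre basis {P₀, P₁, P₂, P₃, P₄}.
(-52/15)P₀ + (16/5)P₁ + (-16/21)P₂ + (4/5)P₃ + (8/35)P₄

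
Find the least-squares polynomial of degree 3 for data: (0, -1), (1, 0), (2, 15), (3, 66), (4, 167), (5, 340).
-59/63 + (-170/189)x + (-14/9)x² + (83/27)x³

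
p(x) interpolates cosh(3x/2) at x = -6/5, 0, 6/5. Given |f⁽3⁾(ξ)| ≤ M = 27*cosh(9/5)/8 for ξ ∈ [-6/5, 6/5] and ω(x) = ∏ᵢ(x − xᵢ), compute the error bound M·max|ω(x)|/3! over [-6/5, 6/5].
27*sqrt(3)*cosh(9/5)/125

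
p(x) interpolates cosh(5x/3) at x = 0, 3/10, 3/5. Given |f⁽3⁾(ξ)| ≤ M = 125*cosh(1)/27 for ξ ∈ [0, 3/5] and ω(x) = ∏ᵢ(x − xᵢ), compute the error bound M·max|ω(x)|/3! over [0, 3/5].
sqrt(3)*cosh(1)/216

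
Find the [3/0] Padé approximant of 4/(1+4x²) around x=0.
4 - 16*x**2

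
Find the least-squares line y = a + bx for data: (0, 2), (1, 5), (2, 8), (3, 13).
a = 8/5, b = 18/5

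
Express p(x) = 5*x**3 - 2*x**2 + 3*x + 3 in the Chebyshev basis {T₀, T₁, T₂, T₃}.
(2)T₀ + (27/4)T₁ - T₂ + (5/4)T₃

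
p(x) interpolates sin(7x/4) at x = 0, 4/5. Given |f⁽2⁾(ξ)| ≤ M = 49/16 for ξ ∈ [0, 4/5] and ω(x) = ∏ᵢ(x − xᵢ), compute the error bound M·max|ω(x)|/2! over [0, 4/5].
49/200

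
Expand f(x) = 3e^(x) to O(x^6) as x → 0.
3 + 3*x + 3*x**2/2 + x**3/2 + x**4/8 + x**5/40 + O(x**6)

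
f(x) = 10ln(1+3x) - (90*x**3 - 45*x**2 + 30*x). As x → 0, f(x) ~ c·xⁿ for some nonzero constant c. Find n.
4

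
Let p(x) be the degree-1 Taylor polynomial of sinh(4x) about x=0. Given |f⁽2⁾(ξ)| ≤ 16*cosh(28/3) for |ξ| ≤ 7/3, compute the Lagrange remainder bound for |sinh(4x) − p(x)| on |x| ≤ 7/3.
392*cosh(28/3)/9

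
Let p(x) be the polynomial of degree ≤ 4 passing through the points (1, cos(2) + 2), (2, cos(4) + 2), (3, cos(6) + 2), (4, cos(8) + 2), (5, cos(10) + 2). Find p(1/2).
315*cos(2)/128 + 35*cos(10)/128 - 45*cos(8)/32 + 2 - 105*cos(4)/32 + 189*cos(6)/64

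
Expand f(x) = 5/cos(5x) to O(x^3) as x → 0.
5 + 125*x**2/2 + O(x**3)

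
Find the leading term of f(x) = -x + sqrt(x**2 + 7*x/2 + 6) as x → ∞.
7/4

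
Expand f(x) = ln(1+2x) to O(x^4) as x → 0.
2*x - 2*x**2 + 8*x**3/3 + O(x**4)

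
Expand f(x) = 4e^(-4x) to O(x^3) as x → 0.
4 - 16*x + 32*x**2 + O(x**3)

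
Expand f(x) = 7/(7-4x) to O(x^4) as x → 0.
1 + 4*x/7 + 16*x**2/49 + 64*x**3/343 + O(x**4)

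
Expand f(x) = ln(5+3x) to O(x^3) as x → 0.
log(5) + 3*x/5 - 9*x**2/50 + O(x**3)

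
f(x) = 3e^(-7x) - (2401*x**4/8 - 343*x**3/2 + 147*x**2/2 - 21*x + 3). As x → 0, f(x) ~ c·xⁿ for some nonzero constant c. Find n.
5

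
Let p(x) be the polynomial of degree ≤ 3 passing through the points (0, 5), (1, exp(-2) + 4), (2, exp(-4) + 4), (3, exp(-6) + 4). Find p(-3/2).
(-189*exp(4) - 35 + 135*exp(2) + 169*exp(6))*exp(-6)/16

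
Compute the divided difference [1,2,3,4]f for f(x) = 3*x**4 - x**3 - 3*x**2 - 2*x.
29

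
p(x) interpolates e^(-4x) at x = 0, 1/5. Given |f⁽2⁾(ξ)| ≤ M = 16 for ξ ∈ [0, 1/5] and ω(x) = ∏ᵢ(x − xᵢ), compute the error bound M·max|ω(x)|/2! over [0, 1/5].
2/25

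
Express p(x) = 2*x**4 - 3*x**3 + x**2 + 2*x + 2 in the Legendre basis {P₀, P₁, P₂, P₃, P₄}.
(41/15)P₀ + (1/5)P₁ + (38/21)P₂ + (-6/5)P₃ + (16/35)P₄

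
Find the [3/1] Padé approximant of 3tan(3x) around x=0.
27*x**3 + 9*x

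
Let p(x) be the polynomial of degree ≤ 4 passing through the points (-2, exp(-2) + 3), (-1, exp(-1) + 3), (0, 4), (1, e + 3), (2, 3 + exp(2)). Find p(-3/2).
(35 + 140*e + (-5*exp(2) + 28*e + 314)*exp(2))*exp(-2)/128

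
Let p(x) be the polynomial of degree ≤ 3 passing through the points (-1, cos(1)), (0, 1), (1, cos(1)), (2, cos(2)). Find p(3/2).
-5/16 + 5*cos(2)/16 + cos(1)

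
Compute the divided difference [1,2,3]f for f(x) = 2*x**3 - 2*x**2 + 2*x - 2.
10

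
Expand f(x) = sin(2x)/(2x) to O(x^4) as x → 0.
1 - 2*x**2/3 + O(x**4)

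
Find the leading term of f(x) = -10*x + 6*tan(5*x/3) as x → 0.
250*x**3/27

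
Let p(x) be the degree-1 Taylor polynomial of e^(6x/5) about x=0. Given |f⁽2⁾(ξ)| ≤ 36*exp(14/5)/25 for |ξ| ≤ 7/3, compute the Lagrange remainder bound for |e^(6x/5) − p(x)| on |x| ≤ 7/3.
98*exp(14/5)/25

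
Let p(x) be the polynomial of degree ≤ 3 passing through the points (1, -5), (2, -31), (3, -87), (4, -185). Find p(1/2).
1/2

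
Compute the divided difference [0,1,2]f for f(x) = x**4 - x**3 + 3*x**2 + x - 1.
7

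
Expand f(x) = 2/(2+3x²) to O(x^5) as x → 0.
1 - 3*x**2/2 + 9*x**4/4 + O(x**5)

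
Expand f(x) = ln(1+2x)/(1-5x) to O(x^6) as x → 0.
2*x + 8*x**2 + 128*x**3/3 + 628*x**4/3 + 15796*x**5/15 + O(x**6)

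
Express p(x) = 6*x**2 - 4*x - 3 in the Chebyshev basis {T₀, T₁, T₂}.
(-4)T₁ + (3)T₂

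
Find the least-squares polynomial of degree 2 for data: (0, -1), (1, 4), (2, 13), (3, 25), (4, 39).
-6/5 + (41/10)x + (3/2)x²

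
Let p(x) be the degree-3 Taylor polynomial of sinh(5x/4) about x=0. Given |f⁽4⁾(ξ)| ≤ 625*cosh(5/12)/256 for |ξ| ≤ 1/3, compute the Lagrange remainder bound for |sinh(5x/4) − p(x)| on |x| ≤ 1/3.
625*cosh(5/12)/497664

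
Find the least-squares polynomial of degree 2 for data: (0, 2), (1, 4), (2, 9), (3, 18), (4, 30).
71/35 + (1/7)x + (12/7)x²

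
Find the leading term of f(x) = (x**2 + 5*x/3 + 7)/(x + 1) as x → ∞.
x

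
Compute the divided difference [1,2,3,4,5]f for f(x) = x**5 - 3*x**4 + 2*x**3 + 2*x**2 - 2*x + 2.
12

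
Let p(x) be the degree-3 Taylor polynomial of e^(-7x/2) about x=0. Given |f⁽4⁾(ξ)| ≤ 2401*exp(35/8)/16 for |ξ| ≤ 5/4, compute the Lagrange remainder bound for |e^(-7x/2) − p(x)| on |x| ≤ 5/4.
1500625*exp(35/8)/98304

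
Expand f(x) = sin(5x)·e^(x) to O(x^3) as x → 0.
5*x + 5*x**2 + O(x**3)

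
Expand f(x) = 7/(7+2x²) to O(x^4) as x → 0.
1 - 2*x**2/7 + O(x**4)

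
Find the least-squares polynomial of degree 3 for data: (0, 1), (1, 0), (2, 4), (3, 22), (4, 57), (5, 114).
74/63 + (-661/189)x + (109/126)x² + (47/54)x³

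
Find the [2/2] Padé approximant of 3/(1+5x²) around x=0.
3/(5*x**2 + 1)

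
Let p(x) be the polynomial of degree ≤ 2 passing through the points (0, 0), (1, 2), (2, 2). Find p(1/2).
5/4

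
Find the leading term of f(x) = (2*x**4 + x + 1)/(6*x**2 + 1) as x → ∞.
x**2/3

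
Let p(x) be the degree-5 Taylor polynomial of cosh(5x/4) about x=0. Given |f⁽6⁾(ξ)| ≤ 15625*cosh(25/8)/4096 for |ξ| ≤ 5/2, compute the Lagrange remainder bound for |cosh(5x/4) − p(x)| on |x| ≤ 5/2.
48828125*cosh(25/8)/37748736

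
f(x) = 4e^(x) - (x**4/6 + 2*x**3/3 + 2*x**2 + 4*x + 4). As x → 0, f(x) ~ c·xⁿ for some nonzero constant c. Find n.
5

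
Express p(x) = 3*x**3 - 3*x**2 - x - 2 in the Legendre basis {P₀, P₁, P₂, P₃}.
(-3)P₀ + (4/5)P₁ + (-2)P₂ + (6/5)P₃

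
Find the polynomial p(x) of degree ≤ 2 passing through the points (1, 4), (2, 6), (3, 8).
2*x + 2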